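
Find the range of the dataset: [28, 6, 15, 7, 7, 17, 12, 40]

34

Step 1: Identify the maximum value: max = 40
Step 2: Identify the minimum value: min = 6
Step 3: Range = max - min = 40 - 6 = 34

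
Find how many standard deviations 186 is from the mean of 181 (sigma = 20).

0.25

Step 1: Recall the z-score formula: z = (x - mu) / sigma
Step 2: Substitute values: z = (186 - 181) / 20
Step 3: z = 5 / 20 = 0.25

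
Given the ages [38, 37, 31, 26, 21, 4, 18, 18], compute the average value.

24.125

Step 1: Sum all values: 38 + 37 + 31 + 26 + 21 + 4 + 18 + 18 = 193
Step 2: Count the number of values: n = 8
Step 3: Mean = sum / n = 193 / 8 = 24.125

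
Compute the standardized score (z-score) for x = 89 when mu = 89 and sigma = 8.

0

Step 1: Recall the z-score formula: z = (x - mu) / sigma
Step 2: Substitute values: z = (89 - 89) / 8
Step 3: z = 0 / 8 = 0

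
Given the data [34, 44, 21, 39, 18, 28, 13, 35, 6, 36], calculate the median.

31

Step 1: Sort the data in ascending order: [6, 13, 18, 21, 28, 34, 35, 36, 39, 44]
Step 2: The number of values is n = 10.
Step 3: Since n is even, the median is the average of positions 5 and 6:
  Median = (28 + 34) / 2 = 31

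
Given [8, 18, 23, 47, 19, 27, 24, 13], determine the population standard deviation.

10.9309

Step 1: Compute the mean: 22.375
Step 2: Sum of squared deviations from the mean: 955.875
Step 3: Population variance = 955.875 / 8 = 119.4844
Step 4: Standard deviation = sqrt(119.4844) = 10.9309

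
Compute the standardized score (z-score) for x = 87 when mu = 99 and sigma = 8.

-1.5

Step 1: Recall the z-score formula: z = (x - mu) / sigma
Step 2: Substitute values: z = (87 - 99) / 8
Step 3: z = -12 / 8 = -1.5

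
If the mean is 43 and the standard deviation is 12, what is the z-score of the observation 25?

-1.5

Step 1: Recall the z-score formula: z = (x - mu) / sigma
Step 2: Substitute values: z = (25 - 43) / 12
Step 3: z = -18 / 12 = -1.5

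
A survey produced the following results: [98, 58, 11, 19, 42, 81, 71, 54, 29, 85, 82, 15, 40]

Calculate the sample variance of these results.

854.3974

Step 1: Compute the mean: (98 + 58 + 11 + 19 + 42 + 81 + 71 + 54 + 29 + 85 + 82 + 15 + 40) / 13 = 52.6923
Step 2: Compute squared deviations from the mean:
  (98 - 52.6923)^2 = 2052.787
  (58 - 52.6923)^2 = 28.1716
  (11 - 52.6923)^2 = 1738.2485
  (19 - 52.6923)^2 = 1135.1716
  (42 - 52.6923)^2 = 114.3254
  (81 - 52.6923)^2 = 801.3254
  (71 - 52.6923)^2 = 335.1716
  (54 - 52.6923)^2 = 1.7101
  (29 - 52.6923)^2 = 561.3254
  (85 - 52.6923)^2 = 1043.787
  (82 - 52.6923)^2 = 858.9408
  (15 - 52.6923)^2 = 1420.7101
  (40 - 52.6923)^2 = 161.0947
Step 3: Sum of squared deviations = 10252.7692
Step 4: Sample variance = 10252.7692 / 12 = 854.3974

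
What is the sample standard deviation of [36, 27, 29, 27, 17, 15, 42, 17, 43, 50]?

12.1568

Step 1: Compute the mean: 30.3
Step 2: Sum of squared deviations from the mean: 1330.1
Step 3: Sample variance = 1330.1 / 9 = 147.7889
Step 4: Standard deviation = sqrt(147.7889) = 12.1568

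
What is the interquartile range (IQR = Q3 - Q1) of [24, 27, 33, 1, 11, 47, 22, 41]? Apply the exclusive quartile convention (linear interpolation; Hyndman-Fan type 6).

25.25

Step 1: Sort the data: [1, 11, 22, 24, 27, 33, 41, 47]
Step 2: n = 8
Step 3: Using the exclusive quartile method:
  Q1 = 13.75
  Q2 (median) = 25.5
  Q3 = 39
  IQR = Q3 - Q1 = 39 - 13.75 = 25.25
Step 4: IQR = 25.25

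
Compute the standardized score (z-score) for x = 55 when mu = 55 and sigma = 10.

0

Step 1: Recall the z-score formula: z = (x - mu) / sigma
Step 2: Substitute values: z = (55 - 55) / 10
Step 3: z = 0 / 10 = 0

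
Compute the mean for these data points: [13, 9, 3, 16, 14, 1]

9.3333

Step 1: Sum all values: 13 + 9 + 3 + 16 + 14 + 1 = 56
Step 2: Count the number of values: n = 6
Step 3: Mean = sum / n = 56 / 6 = 9.3333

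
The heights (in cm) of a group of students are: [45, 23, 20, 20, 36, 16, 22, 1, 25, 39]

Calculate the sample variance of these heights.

159.5667

Step 1: Compute the mean: (45 + 23 + 20 + 20 + 36 + 16 + 22 + 1 + 25 + 39) / 10 = 24.7
Step 2: Compute squared deviations from the mean:
  (45 - 24.7)^2 = 412.09
  (23 - 24.7)^2 = 2.89
  (20 - 24.7)^2 = 22.09
  (20 - 24.7)^2 = 22.09
  (36 - 24.7)^2 = 127.69
  (16 - 24.7)^2 = 75.69
  (22 - 24.7)^2 = 7.29
  (1 - 24.7)^2 = 561.69
  (25 - 24.7)^2 = 0.09
  (39 - 24.7)^2 = 204.49
Step 3: Sum of squared deviations = 1436.1
Step 4: Sample variance = 1436.1 / 9 = 159.5667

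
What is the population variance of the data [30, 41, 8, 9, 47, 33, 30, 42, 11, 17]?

191.56

Step 1: Compute the mean: (30 + 41 + 8 + 9 + 47 + 33 + 30 + 42 + 11 + 17) / 10 = 26.8
Step 2: Compute squared deviations from the mean:
  (30 - 26.8)^2 = 10.24
  (41 - 26.8)^2 = 201.64
  (8 - 26.8)^2 = 353.44
  (9 - 26.8)^2 = 316.84
  (47 - 26.8)^2 = 408.04
  (33 - 26.8)^2 = 38.44
  (30 - 26.8)^2 = 10.24
  (42 - 26.8)^2 = 231.04
  (11 - 26.8)^2 = 249.64
  (17 - 26.8)^2 = 96.04
Step 3: Sum of squared deviations = 1915.6
Step 4: Population variance = 1915.6 / 10 = 191.56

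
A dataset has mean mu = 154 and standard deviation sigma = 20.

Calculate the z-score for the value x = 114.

-2

Step 1: Recall the z-score formula: z = (x - mu) / sigma
Step 2: Substitute values: z = (114 - 154) / 20
Step 3: z = -40 / 20 = -2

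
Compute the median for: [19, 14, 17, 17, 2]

17

Step 1: Sort the data in ascending order: [2, 14, 17, 17, 19]
Step 2: The number of values is n = 5.
Step 3: Since n is odd, the median is the middle value at position 3: 17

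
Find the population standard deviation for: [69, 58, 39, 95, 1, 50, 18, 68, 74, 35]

26.676

Step 1: Compute the mean: 50.7
Step 2: Sum of squared deviations from the mean: 7116.1
Step 3: Population variance = 7116.1 / 10 = 711.61
Step 4: Standard deviation = sqrt(711.61) = 26.676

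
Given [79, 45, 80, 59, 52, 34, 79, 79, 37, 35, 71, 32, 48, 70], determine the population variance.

331.2653

Step 1: Compute the mean: (79 + 45 + 80 + 59 + 52 + 34 + 79 + 79 + 37 + 35 + 71 + 32 + 48 + 70) / 14 = 57.1429
Step 2: Compute squared deviations from the mean:
  (79 - 57.1429)^2 = 477.7347
  (45 - 57.1429)^2 = 147.449
  (80 - 57.1429)^2 = 522.449
  (59 - 57.1429)^2 = 3.449
  (52 - 57.1429)^2 = 26.449
  (34 - 57.1429)^2 = 535.5918
  (79 - 57.1429)^2 = 477.7347
  (79 - 57.1429)^2 = 477.7347
  (37 - 57.1429)^2 = 405.7347
  (35 - 57.1429)^2 = 490.3061
  (71 - 57.1429)^2 = 192.0204
  (32 - 57.1429)^2 = 632.1633
  (48 - 57.1429)^2 = 83.5918
  (70 - 57.1429)^2 = 165.3061
Step 3: Sum of squared deviations = 4637.7143
Step 4: Population variance = 4637.7143 / 14 = 331.2653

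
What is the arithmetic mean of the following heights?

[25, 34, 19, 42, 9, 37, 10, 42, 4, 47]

26.9

Step 1: Sum all values: 25 + 34 + 19 + 42 + 9 + 37 + 10 + 42 + 4 + 47 = 269
Step 2: Count the number of values: n = 10
Step 3: Mean = sum / n = 269 / 10 = 26.9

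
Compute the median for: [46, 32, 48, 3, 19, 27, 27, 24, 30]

27

Step 1: Sort the data in ascending order: [3, 19, 24, 27, 27, 30, 32, 46, 48]
Step 2: The number of values is n = 9.
Step 3: Since n is odd, the median is the middle value at position 5: 27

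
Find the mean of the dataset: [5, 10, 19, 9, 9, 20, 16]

12.5714

Step 1: Sum all values: 5 + 10 + 19 + 9 + 9 + 20 + 16 = 88
Step 2: Count the number of values: n = 7
Step 3: Mean = sum / n = 88 / 7 = 12.5714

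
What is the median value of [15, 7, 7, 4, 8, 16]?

7.5

Step 1: Sort the data in ascending order: [4, 7, 7, 8, 15, 16]
Step 2: The number of values is n = 6.
Step 3: Since n is even, the median is the average of positions 3 and 4:
  Median = (7 + 8) / 2 = 7.5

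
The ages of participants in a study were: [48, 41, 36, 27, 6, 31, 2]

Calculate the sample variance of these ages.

299.9048

Step 1: Compute the mean: (48 + 41 + 36 + 27 + 6 + 31 + 2) / 7 = 27.2857
Step 2: Compute squared deviations from the mean:
  (48 - 27.2857)^2 = 429.0816
  (41 - 27.2857)^2 = 188.0816
  (36 - 27.2857)^2 = 75.9388
  (27 - 27.2857)^2 = 0.0816
  (6 - 27.2857)^2 = 453.0816
  (31 - 27.2857)^2 = 13.7959
  (2 - 27.2857)^2 = 639.3673
Step 3: Sum of squared deviations = 1799.4286
Step 4: Sample variance = 1799.4286 / 6 = 299.9048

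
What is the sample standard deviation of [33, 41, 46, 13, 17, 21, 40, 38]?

12.4147

Step 1: Compute the mean: 31.125
Step 2: Sum of squared deviations from the mean: 1078.875
Step 3: Sample variance = 1078.875 / 7 = 154.125
Step 4: Standard deviation = sqrt(154.125) = 12.4147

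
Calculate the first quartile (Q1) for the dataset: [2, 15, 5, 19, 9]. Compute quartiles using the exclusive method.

3.5

Step 1: Sort the data: [2, 5, 9, 15, 19]
Step 2: n = 5
Step 3: Using the exclusive quartile method:
  Q1 = 3.5
  Q2 (median) = 9
  Q3 = 17
  IQR = Q3 - Q1 = 17 - 3.5 = 13.5
Step 4: Q1 = 3.5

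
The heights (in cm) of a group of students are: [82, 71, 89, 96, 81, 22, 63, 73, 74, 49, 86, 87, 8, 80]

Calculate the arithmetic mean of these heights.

68.6429

Step 1: Sum all values: 82 + 71 + 89 + 96 + 81 + 22 + 63 + 73 + 74 + 49 + 86 + 87 + 8 + 80 = 961
Step 2: Count the number of values: n = 14
Step 3: Mean = sum / n = 961 / 14 = 68.6429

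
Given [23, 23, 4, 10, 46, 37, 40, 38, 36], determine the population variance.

184.4691

Step 1: Compute the mean: (23 + 23 + 4 + 10 + 46 + 37 + 40 + 38 + 36) / 9 = 28.5556
Step 2: Compute squared deviations from the mean:
  (23 - 28.5556)^2 = 30.8642
  (23 - 28.5556)^2 = 30.8642
  (4 - 28.5556)^2 = 602.9753
  (10 - 28.5556)^2 = 344.3086
  (46 - 28.5556)^2 = 304.3086
  (37 - 28.5556)^2 = 71.3086
  (40 - 28.5556)^2 = 130.9753
  (38 - 28.5556)^2 = 89.1975
  (36 - 28.5556)^2 = 55.4198
Step 3: Sum of squared deviations = 1660.2222
Step 4: Population variance = 1660.2222 / 9 = 184.4691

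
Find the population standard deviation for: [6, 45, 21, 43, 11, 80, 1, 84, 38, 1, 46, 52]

27.2774

Step 1: Compute the mean: 35.6667
Step 2: Sum of squared deviations from the mean: 8928.6667
Step 3: Population variance = 8928.6667 / 12 = 744.0556
Step 4: Standard deviation = sqrt(744.0556) = 27.2774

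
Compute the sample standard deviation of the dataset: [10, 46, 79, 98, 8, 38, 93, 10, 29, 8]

36.0045

Step 1: Compute the mean: 41.9
Step 2: Sum of squared deviations from the mean: 11666.9
Step 3: Sample variance = 11666.9 / 9 = 1296.3222
Step 4: Standard deviation = sqrt(1296.3222) = 36.0045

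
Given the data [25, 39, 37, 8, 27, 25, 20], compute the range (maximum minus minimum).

31

Step 1: Identify the maximum value: max = 39
Step 2: Identify the minimum value: min = 8
Step 3: Range = max - min = 39 - 8 = 31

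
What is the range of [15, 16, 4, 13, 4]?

12

Step 1: Identify the maximum value: max = 16
Step 2: Identify the minimum value: min = 4
Step 3: Range = max - min = 16 - 4 = 12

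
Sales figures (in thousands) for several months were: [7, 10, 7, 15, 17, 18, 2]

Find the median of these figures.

10

Step 1: Sort the data in ascending order: [2, 7, 7, 10, 15, 17, 18]
Step 2: The number of values is n = 7.
Step 3: Since n is odd, the median is the middle value at position 4: 10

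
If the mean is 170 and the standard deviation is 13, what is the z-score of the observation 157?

-1

Step 1: Recall the z-score formula: z = (x - mu) / sigma
Step 2: Substitute values: z = (157 - 170) / 13
Step 3: z = -13 / 13 = -1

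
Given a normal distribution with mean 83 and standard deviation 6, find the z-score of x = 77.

-1

Step 1: Recall the z-score formula: z = (x - mu) / sigma
Step 2: Substitute values: z = (77 - 83) / 6
Step 3: z = -6 / 6 = -1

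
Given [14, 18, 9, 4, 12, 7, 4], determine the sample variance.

27.5714

Step 1: Compute the mean: (14 + 18 + 9 + 4 + 12 + 7 + 4) / 7 = 9.7143
Step 2: Compute squared deviations from the mean:
  (14 - 9.7143)^2 = 18.3673
  (18 - 9.7143)^2 = 68.6531
  (9 - 9.7143)^2 = 0.5102
  (4 - 9.7143)^2 = 32.6531
  (12 - 9.7143)^2 = 5.2245
  (7 - 9.7143)^2 = 7.3673
  (4 - 9.7143)^2 = 32.6531
Step 3: Sum of squared deviations = 165.4286
Step 4: Sample variance = 165.4286 / 6 = 27.5714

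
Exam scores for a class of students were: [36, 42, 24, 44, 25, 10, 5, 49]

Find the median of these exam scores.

30.5

Step 1: Sort the data in ascending order: [5, 10, 24, 25, 36, 42, 44, 49]
Step 2: The number of values is n = 8.
Step 3: Since n is even, the median is the average of positions 4 and 5:
  Median = (25 + 36) / 2 = 30.5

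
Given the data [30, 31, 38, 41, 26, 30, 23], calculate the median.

30

Step 1: Sort the data in ascending order: [23, 26, 30, 30, 31, 38, 41]
Step 2: The number of values is n = 7.
Step 3: Since n is odd, the median is the middle value at position 4: 30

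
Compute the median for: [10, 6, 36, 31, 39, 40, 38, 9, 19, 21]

26

Step 1: Sort the data in ascending order: [6, 9, 10, 19, 21, 31, 36, 38, 39, 40]
Step 2: The number of values is n = 10.
Step 3: Since n is even, the median is the average of positions 5 and 6:
  Median = (21 + 31) / 2 = 26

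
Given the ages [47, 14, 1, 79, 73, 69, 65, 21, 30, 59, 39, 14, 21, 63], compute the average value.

42.5

Step 1: Sum all values: 47 + 14 + 1 + 79 + 73 + 69 + 65 + 21 + 30 + 59 + 39 + 14 + 21 + 63 = 595
Step 2: Count the number of values: n = 14
Step 3: Mean = sum / n = 595 / 14 = 42.5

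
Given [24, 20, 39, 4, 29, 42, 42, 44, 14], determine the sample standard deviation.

14.2215

Step 1: Compute the mean: 28.6667
Step 2: Sum of squared deviations from the mean: 1618
Step 3: Sample variance = 1618 / 8 = 202.25
Step 4: Standard deviation = sqrt(202.25) = 14.2215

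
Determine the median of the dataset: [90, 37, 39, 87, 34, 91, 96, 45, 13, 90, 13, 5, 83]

45

Step 1: Sort the data in ascending order: [5, 13, 13, 34, 37, 39, 45, 83, 87, 90, 90, 91, 96]
Step 2: The number of values is n = 13.
Step 3: Since n is odd, the median is the middle value at position 7: 45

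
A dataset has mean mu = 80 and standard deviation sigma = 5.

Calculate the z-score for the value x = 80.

0

Step 1: Recall the z-score formula: z = (x - mu) / sigma
Step 2: Substitute values: z = (80 - 80) / 5
Step 3: z = 0 / 5 = 0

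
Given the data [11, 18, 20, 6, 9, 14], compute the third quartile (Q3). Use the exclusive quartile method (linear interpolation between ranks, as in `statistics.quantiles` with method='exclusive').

18.5

Step 1: Sort the data: [6, 9, 11, 14, 18, 20]
Step 2: n = 6
Step 3: Using the exclusive quartile method:
  Q1 = 8.25
  Q2 (median) = 12.5
  Q3 = 18.5
  IQR = Q3 - Q1 = 18.5 - 8.25 = 10.25
Step 4: Q3 = 18.5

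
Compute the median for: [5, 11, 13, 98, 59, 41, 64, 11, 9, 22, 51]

22

Step 1: Sort the data in ascending order: [5, 9, 11, 11, 13, 22, 41, 51, 59, 64, 98]
Step 2: The number of values is n = 11.
Step 3: Since n is odd, the median is the middle value at position 6: 22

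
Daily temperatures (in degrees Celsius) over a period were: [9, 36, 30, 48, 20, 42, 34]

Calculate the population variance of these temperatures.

149.9184

Step 1: Compute the mean: (9 + 36 + 30 + 48 + 20 + 42 + 34) / 7 = 31.2857
Step 2: Compute squared deviations from the mean:
  (9 - 31.2857)^2 = 496.6531
  (36 - 31.2857)^2 = 22.2245
  (30 - 31.2857)^2 = 1.6531
  (48 - 31.2857)^2 = 279.3673
  (20 - 31.2857)^2 = 127.3673
  (42 - 31.2857)^2 = 114.7959
  (34 - 31.2857)^2 = 7.3673
Step 3: Sum of squared deviations = 1049.4286
Step 4: Population variance = 1049.4286 / 7 = 149.9184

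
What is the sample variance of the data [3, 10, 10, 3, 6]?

12.3

Step 1: Compute the mean: (3 + 10 + 10 + 3 + 6) / 5 = 6.4
Step 2: Compute squared deviations from the mean:
  (3 - 6.4)^2 = 11.56
  (10 - 6.4)^2 = 12.96
  (10 - 6.4)^2 = 12.96
  (3 - 6.4)^2 = 11.56
  (6 - 6.4)^2 = 0.16
Step 3: Sum of squared deviations = 49.2
Step 4: Sample variance = 49.2 / 4 = 12.3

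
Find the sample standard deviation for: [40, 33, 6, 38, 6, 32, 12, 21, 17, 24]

12.6267

Step 1: Compute the mean: 22.9
Step 2: Sum of squared deviations from the mean: 1434.9
Step 3: Sample variance = 1434.9 / 9 = 159.4333
Step 4: Standard deviation = sqrt(159.4333) = 12.6267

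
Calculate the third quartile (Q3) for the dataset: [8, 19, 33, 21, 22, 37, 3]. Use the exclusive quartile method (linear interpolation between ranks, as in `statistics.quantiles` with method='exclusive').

33

Step 1: Sort the data: [3, 8, 19, 21, 22, 33, 37]
Step 2: n = 7
Step 3: Using the exclusive quartile method:
  Q1 = 8
  Q2 (median) = 21
  Q3 = 33
  IQR = Q3 - Q1 = 33 - 8 = 25
Step 4: Q3 = 33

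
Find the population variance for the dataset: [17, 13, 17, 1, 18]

40.16

Step 1: Compute the mean: (17 + 13 + 17 + 1 + 18) / 5 = 13.2
Step 2: Compute squared deviations from the mean:
  (17 - 13.2)^2 = 14.44
  (13 - 13.2)^2 = 0.04
  (17 - 13.2)^2 = 14.44
  (1 - 13.2)^2 = 148.84
  (18 - 13.2)^2 = 23.04
Step 3: Sum of squared deviations = 200.8
Step 4: Population variance = 200.8 / 5 = 40.16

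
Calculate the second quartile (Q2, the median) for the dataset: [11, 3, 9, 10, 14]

10

Step 1: Sort the data: [3, 9, 10, 11, 14]
Step 2: n = 5
Step 3: Q2 is the median. Since n is odd, it is the middle value at position 3: 10
Step 4: Q2 = 10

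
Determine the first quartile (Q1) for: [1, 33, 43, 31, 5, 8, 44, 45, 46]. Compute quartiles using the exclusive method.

6.5

Step 1: Sort the data: [1, 5, 8, 31, 33, 43, 44, 45, 46]
Step 2: n = 9
Step 3: Using the exclusive quartile method:
  Q1 = 6.5
  Q2 (median) = 33
  Q3 = 44.5
  IQR = Q3 - Q1 = 44.5 - 6.5 = 38
Step 4: Q1 = 6.5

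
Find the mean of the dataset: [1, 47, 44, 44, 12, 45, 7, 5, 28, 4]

23.7

Step 1: Sum all values: 1 + 47 + 44 + 44 + 12 + 45 + 7 + 5 + 28 + 4 = 237
Step 2: Count the number of values: n = 10
Step 3: Mean = sum / n = 237 / 10 = 23.7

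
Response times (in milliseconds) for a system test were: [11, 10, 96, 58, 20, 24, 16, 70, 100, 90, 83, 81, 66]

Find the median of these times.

66

Step 1: Sort the data in ascending order: [10, 11, 16, 20, 24, 58, 66, 70, 81, 83, 90, 96, 100]
Step 2: The number of values is n = 13.
Step 3: Since n is odd, the median is the middle value at position 7: 66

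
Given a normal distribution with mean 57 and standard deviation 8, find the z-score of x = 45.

-1.5

Step 1: Recall the z-score formula: z = (x - mu) / sigma
Step 2: Substitute values: z = (45 - 57) / 8
Step 3: z = -12 / 8 = -1.5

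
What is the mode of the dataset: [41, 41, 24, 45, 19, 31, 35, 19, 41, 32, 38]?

41

Step 1: Count the frequency of each value:
  19: appears 2 time(s)
  24: appears 1 time(s)
  31: appears 1 time(s)
  32: appears 1 time(s)
  35: appears 1 time(s)
  38: appears 1 time(s)
  41: appears 3 time(s)
  45: appears 1 time(s)
Step 2: The value 41 appears most frequently (3 times).
Step 3: Mode = 41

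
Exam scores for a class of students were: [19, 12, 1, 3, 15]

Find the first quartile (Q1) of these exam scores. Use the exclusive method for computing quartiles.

2

Step 1: Sort the data: [1, 3, 12, 15, 19]
Step 2: n = 5
Step 3: Using the exclusive quartile method:
  Q1 = 2
  Q2 (median) = 12
  Q3 = 17
  IQR = Q3 - Q1 = 17 - 2 = 15
Step 4: Q1 = 2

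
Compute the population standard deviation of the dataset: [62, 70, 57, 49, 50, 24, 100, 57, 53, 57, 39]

18.0344

Step 1: Compute the mean: 56.1818
Step 2: Sum of squared deviations from the mean: 3577.6364
Step 3: Population variance = 3577.6364 / 11 = 325.2397
Step 4: Standard deviation = sqrt(325.2397) = 18.0344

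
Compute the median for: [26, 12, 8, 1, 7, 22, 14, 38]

13

Step 1: Sort the data in ascending order: [1, 7, 8, 12, 14, 22, 26, 38]
Step 2: The number of values is n = 8.
Step 3: Since n is even, the median is the average of positions 4 and 5:
  Median = (12 + 14) / 2 = 13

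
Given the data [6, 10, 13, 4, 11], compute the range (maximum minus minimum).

9

Step 1: Identify the maximum value: max = 13
Step 2: Identify the minimum value: min = 4
Step 3: Range = max - min = 13 - 4 = 9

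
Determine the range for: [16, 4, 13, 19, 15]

15

Step 1: Identify the maximum value: max = 19
Step 2: Identify the minimum value: min = 4
Step 3: Range = max - min = 19 - 4 = 15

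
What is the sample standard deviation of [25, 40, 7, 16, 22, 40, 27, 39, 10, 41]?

12.979

Step 1: Compute the mean: 26.7
Step 2: Sum of squared deviations from the mean: 1516.1
Step 3: Sample variance = 1516.1 / 9 = 168.4556
Step 4: Standard deviation = sqrt(168.4556) = 12.979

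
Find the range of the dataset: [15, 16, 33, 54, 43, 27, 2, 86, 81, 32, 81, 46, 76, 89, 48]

87

Step 1: Identify the maximum value: max = 89
Step 2: Identify the minimum value: min = 2
Step 3: Range = max - min = 89 - 2 = 87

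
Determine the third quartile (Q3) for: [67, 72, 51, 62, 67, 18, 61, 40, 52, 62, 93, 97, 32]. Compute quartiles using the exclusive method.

69.5

Step 1: Sort the data: [18, 32, 40, 51, 52, 61, 62, 62, 67, 67, 72, 93, 97]
Step 2: n = 13
Step 3: Using the exclusive quartile method:
  Q1 = 45.5
  Q2 (median) = 62
  Q3 = 69.5
  IQR = Q3 - Q1 = 69.5 - 45.5 = 24
Step 4: Q3 = 69.5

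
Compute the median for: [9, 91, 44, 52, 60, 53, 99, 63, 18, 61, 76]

60

Step 1: Sort the data in ascending order: [9, 18, 44, 52, 53, 60, 61, 63, 76, 91, 99]
Step 2: The number of values is n = 11.
Step 3: Since n is odd, the median is the middle value at position 6: 60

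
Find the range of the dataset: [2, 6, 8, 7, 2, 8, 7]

6

Step 1: Identify the maximum value: max = 8
Step 2: Identify the minimum value: min = 2
Step 3: Range = max - min = 8 - 2 = 6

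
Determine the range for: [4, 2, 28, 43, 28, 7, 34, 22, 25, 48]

46

Step 1: Identify the maximum value: max = 48
Step 2: Identify the minimum value: min = 2
Step 3: Range = max - min = 48 - 2 = 46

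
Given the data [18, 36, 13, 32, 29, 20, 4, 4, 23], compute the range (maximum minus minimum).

32

Step 1: Identify the maximum value: max = 36
Step 2: Identify the minimum value: min = 4
Step 3: Range = max - min = 36 - 4 = 32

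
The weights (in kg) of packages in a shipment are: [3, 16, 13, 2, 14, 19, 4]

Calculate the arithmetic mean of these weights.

10.1429

Step 1: Sum all values: 3 + 16 + 13 + 2 + 14 + 19 + 4 = 71
Step 2: Count the number of values: n = 7
Step 3: Mean = sum / n = 71 / 7 = 10.1429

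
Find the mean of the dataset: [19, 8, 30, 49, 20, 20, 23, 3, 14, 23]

20.9

Step 1: Sum all values: 19 + 8 + 30 + 49 + 20 + 20 + 23 + 3 + 14 + 23 = 209
Step 2: Count the number of values: n = 10
Step 3: Mean = sum / n = 209 / 10 = 20.9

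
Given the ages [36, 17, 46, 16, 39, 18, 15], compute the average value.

26.7143

Step 1: Sum all values: 36 + 17 + 46 + 16 + 39 + 18 + 15 = 187
Step 2: Count the number of values: n = 7
Step 3: Mean = sum / n = 187 / 7 = 26.7143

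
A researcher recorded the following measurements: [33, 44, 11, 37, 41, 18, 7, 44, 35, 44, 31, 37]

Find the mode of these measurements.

44

Step 1: Count the frequency of each value:
  7: appears 1 time(s)
  11: appears 1 time(s)
  18: appears 1 time(s)
  31: appears 1 time(s)
  33: appears 1 time(s)
  35: appears 1 time(s)
  37: appears 2 time(s)
  41: appears 1 time(s)
  44: appears 3 time(s)
Step 2: The value 44 appears most frequently (3 times).
Step 3: Mode = 44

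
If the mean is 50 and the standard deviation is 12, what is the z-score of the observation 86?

3

Step 1: Recall the z-score formula: z = (x - mu) / sigma
Step 2: Substitute values: z = (86 - 50) / 12
Step 3: z = 36 / 12 = 3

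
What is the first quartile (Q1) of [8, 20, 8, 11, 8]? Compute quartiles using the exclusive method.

8

Step 1: Sort the data: [8, 8, 8, 11, 20]
Step 2: n = 5
Step 3: Using the exclusive quartile method:
  Q1 = 8
  Q2 (median) = 8
  Q3 = 15.5
  IQR = Q3 - Q1 = 15.5 - 8 = 7.5
Step 4: Q1 = 8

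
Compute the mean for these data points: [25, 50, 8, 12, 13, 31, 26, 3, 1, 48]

21.7

Step 1: Sum all values: 25 + 50 + 8 + 12 + 13 + 31 + 26 + 3 + 1 + 48 = 217
Step 2: Count the number of values: n = 10
Step 3: Mean = sum / n = 217 / 10 = 21.7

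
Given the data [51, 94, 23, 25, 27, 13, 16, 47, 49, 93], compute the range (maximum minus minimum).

81

Step 1: Identify the maximum value: max = 94
Step 2: Identify the minimum value: min = 13
Step 3: Range = max - min = 94 - 13 = 81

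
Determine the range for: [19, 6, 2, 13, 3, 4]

17

Step 1: Identify the maximum value: max = 19
Step 2: Identify the minimum value: min = 2
Step 3: Range = max - min = 19 - 2 = 17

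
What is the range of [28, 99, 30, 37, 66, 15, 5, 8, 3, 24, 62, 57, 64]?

96

Step 1: Identify the maximum value: max = 99
Step 2: Identify the minimum value: min = 3
Step 3: Range = max - min = 99 - 3 = 96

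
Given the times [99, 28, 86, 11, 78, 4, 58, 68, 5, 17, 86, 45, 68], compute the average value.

50.2308

Step 1: Sum all values: 99 + 28 + 86 + 11 + 78 + 4 + 58 + 68 + 5 + 17 + 86 + 45 + 68 = 653
Step 2: Count the number of values: n = 13
Step 3: Mean = sum / n = 653 / 13 = 50.2308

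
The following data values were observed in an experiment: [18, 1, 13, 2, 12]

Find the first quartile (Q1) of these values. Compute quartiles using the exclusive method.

1.5

Step 1: Sort the data: [1, 2, 12, 13, 18]
Step 2: n = 5
Step 3: Using the exclusive quartile method:
  Q1 = 1.5
  Q2 (median) = 12
  Q3 = 15.5
  IQR = Q3 - Q1 = 15.5 - 1.5 = 14
Step 4: Q1 = 1.5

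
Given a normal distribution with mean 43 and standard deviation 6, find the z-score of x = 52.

1.5

Step 1: Recall the z-score formula: z = (x - mu) / sigma
Step 2: Substitute values: z = (52 - 43) / 6
Step 3: z = 9 / 6 = 1.5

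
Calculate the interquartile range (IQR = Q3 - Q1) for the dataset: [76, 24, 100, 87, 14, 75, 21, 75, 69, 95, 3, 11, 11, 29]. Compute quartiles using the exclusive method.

65.5

Step 1: Sort the data: [3, 11, 11, 14, 21, 24, 29, 69, 75, 75, 76, 87, 95, 100]
Step 2: n = 14
Step 3: Using the exclusive quartile method:
  Q1 = 13.25
  Q2 (median) = 49
  Q3 = 78.75
  IQR = Q3 - Q1 = 78.75 - 13.25 = 65.5
Step 4: IQR = 65.5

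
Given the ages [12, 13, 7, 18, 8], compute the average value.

11.6

Step 1: Sum all values: 12 + 13 + 7 + 18 + 8 = 58
Step 2: Count the number of values: n = 5
Step 3: Mean = sum / n = 58 / 5 = 11.6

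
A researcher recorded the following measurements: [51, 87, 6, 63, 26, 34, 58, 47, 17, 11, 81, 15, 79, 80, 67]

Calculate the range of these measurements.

81

Step 1: Identify the maximum value: max = 87
Step 2: Identify the minimum value: min = 6
Step 3: Range = max - min = 87 - 6 = 81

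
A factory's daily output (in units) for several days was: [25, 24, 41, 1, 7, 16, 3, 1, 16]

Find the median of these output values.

16

Step 1: Sort the data in ascending order: [1, 1, 3, 7, 16, 16, 24, 25, 41]
Step 2: The number of values is n = 9.
Step 3: Since n is odd, the median is the middle value at position 5: 16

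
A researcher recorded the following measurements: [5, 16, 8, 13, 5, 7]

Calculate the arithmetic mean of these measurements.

9

Step 1: Sum all values: 5 + 16 + 8 + 13 + 5 + 7 = 54
Step 2: Count the number of values: n = 6
Step 3: Mean = sum / n = 54 / 6 = 9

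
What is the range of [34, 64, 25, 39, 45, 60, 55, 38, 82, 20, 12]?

70

Step 1: Identify the maximum value: max = 82
Step 2: Identify the minimum value: min = 12
Step 3: Range = max - min = 82 - 12 = 70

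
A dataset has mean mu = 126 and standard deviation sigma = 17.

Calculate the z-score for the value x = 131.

0.2941

Step 1: Recall the z-score formula: z = (x - mu) / sigma
Step 2: Substitute values: z = (131 - 126) / 17
Step 3: z = 5 / 17 = 0.2941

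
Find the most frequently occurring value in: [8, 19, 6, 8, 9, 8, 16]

8

Step 1: Count the frequency of each value:
  6: appears 1 time(s)
  8: appears 3 time(s)
  9: appears 1 time(s)
  16: appears 1 time(s)
  19: appears 1 time(s)
Step 2: The value 8 appears most frequently (3 times).
Step 3: Mode = 8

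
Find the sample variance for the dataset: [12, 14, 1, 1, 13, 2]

41.3667

Step 1: Compute the mean: (12 + 14 + 1 + 1 + 13 + 2) / 6 = 7.1667
Step 2: Compute squared deviations from the mean:
  (12 - 7.1667)^2 = 23.3611
  (14 - 7.1667)^2 = 46.6944
  (1 - 7.1667)^2 = 38.0278
  (1 - 7.1667)^2 = 38.0278
  (13 - 7.1667)^2 = 34.0278
  (2 - 7.1667)^2 = 26.6944
Step 3: Sum of squared deviations = 206.8333
Step 4: Sample variance = 206.8333 / 5 = 41.3667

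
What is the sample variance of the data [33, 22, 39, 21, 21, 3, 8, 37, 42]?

188.3611

Step 1: Compute the mean: (33 + 22 + 39 + 21 + 21 + 3 + 8 + 37 + 42) / 9 = 25.1111
Step 2: Compute squared deviations from the mean:
  (33 - 25.1111)^2 = 62.2346
  (22 - 25.1111)^2 = 9.679
  (39 - 25.1111)^2 = 192.9012
  (21 - 25.1111)^2 = 16.9012
  (21 - 25.1111)^2 = 16.9012
  (3 - 25.1111)^2 = 488.9012
  (8 - 25.1111)^2 = 292.7901
  (37 - 25.1111)^2 = 141.3457
  (42 - 25.1111)^2 = 285.2346
Step 3: Sum of squared deviations = 1506.8889
Step 4: Sample variance = 1506.8889 / 8 = 188.3611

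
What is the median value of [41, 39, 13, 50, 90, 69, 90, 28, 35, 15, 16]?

39

Step 1: Sort the data in ascending order: [13, 15, 16, 28, 35, 39, 41, 50, 69, 90, 90]
Step 2: The number of values is n = 11.
Step 3: Since n is odd, the median is the middle value at position 6: 39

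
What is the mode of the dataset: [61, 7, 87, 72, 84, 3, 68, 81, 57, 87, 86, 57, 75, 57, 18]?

57

Step 1: Count the frequency of each value:
  3: appears 1 time(s)
  7: appears 1 time(s)
  18: appears 1 time(s)
  57: appears 3 time(s)
  61: appears 1 time(s)
  68: appears 1 time(s)
  72: appears 1 time(s)
  75: appears 1 time(s)
  81: appears 1 time(s)
  84: appears 1 time(s)
  86: appears 1 time(s)
  87: appears 2 time(s)
Step 2: The value 57 appears most frequently (3 times).
Step 3: Mode = 57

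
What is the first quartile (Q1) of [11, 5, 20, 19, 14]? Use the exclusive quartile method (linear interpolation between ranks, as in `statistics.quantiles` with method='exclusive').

8

Step 1: Sort the data: [5, 11, 14, 19, 20]
Step 2: n = 5
Step 3: Using the exclusive quartile method:
  Q1 = 8
  Q2 (median) = 14
  Q3 = 19.5
  IQR = Q3 - Q1 = 19.5 - 8 = 11.5
Step 4: Q1 = 8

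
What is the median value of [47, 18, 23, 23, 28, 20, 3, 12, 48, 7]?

21.5

Step 1: Sort the data in ascending order: [3, 7, 12, 18, 20, 23, 23, 28, 47, 48]
Step 2: The number of values is n = 10.
Step 3: Since n is even, the median is the average of positions 5 and 6:
  Median = (20 + 23) / 2 = 21.5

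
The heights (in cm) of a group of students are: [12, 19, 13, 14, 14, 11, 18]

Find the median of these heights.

14

Step 1: Sort the data in ascending order: [11, 12, 13, 14, 14, 18, 19]
Step 2: The number of values is n = 7.
Step 3: Since n is odd, the median is the middle value at position 4: 14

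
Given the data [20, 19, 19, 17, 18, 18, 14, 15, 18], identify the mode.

18

Step 1: Count the frequency of each value:
  14: appears 1 time(s)
  15: appears 1 time(s)
  17: appears 1 time(s)
  18: appears 3 time(s)
  19: appears 2 time(s)
  20: appears 1 time(s)
Step 2: The value 18 appears most frequently (3 times).
Step 3: Mode = 18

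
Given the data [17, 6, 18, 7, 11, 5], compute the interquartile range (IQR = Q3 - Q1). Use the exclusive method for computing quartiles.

11.5

Step 1: Sort the data: [5, 6, 7, 11, 17, 18]
Step 2: n = 6
Step 3: Using the exclusive quartile method:
  Q1 = 5.75
  Q2 (median) = 9
  Q3 = 17.25
  IQR = Q3 - Q1 = 17.25 - 5.75 = 11.5
Step 4: IQR = 11.5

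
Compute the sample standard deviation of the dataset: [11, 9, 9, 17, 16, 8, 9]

3.6839

Step 1: Compute the mean: 11.2857
Step 2: Sum of squared deviations from the mean: 81.4286
Step 3: Sample variance = 81.4286 / 6 = 13.5714
Step 4: Standard deviation = sqrt(13.5714) = 3.6839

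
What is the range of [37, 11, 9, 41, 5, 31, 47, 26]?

42

Step 1: Identify the maximum value: max = 47
Step 2: Identify the minimum value: min = 5
Step 3: Range = max - min = 47 - 5 = 42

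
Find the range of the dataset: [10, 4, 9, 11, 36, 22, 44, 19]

40

Step 1: Identify the maximum value: max = 44
Step 2: Identify the minimum value: min = 4
Step 3: Range = max - min = 44 - 4 = 40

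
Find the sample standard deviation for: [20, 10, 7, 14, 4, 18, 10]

5.7859

Step 1: Compute the mean: 11.8571
Step 2: Sum of squared deviations from the mean: 200.8571
Step 3: Sample variance = 200.8571 / 6 = 33.4762
Step 4: Standard deviation = sqrt(33.4762) = 5.7859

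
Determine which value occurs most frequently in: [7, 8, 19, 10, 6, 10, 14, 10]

10

Step 1: Count the frequency of each value:
  6: appears 1 time(s)
  7: appears 1 time(s)
  8: appears 1 time(s)
  10: appears 3 time(s)
  14: appears 1 time(s)
  19: appears 1 time(s)
Step 2: The value 10 appears most frequently (3 times).
Step 3: Mode = 10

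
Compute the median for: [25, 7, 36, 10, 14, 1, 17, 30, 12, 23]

15.5

Step 1: Sort the data in ascending order: [1, 7, 10, 12, 14, 17, 23, 25, 30, 36]
Step 2: The number of values is n = 10.
Step 3: Since n is even, the median is the average of positions 5 and 6:
  Median = (14 + 17) / 2 = 15.5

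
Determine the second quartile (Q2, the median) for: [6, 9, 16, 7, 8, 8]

8

Step 1: Sort the data: [6, 7, 8, 8, 9, 16]
Step 2: n = 6
Step 3: Q2 is the median. Since n is even, it is the average of the values at positions 3 and 4:
  Q2 = (8 + 8) / 2 = 8
Step 4: Q2 = 8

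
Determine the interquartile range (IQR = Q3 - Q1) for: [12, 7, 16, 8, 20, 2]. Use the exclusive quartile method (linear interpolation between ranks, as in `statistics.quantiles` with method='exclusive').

11.25

Step 1: Sort the data: [2, 7, 8, 12, 16, 20]
Step 2: n = 6
Step 3: Using the exclusive quartile method:
  Q1 = 5.75
  Q2 (median) = 10
  Q3 = 17
  IQR = Q3 - Q1 = 17 - 5.75 = 11.25
Step 4: IQR = 11.25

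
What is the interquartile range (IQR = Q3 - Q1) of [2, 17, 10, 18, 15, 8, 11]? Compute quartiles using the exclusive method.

9

Step 1: Sort the data: [2, 8, 10, 11, 15, 17, 18]
Step 2: n = 7
Step 3: Using the exclusive quartile method:
  Q1 = 8
  Q2 (median) = 11
  Q3 = 17
  IQR = Q3 - Q1 = 17 - 8 = 9
Step 4: IQR = 9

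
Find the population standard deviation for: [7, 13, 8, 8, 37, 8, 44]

14.5546

Step 1: Compute the mean: 17.8571
Step 2: Sum of squared deviations from the mean: 1482.8571
Step 3: Population variance = 1482.8571 / 7 = 211.8367
Step 4: Standard deviation = sqrt(211.8367) = 14.5546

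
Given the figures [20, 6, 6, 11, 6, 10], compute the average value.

9.8333

Step 1: Sum all values: 20 + 6 + 6 + 11 + 6 + 10 = 59
Step 2: Count the number of values: n = 6
Step 3: Mean = sum / n = 59 / 6 = 9.8333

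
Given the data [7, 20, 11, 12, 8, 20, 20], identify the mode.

20

Step 1: Count the frequency of each value:
  7: appears 1 time(s)
  8: appears 1 time(s)
  11: appears 1 time(s)
  12: appears 1 time(s)
  20: appears 3 time(s)
Step 2: The value 20 appears most frequently (3 times).
Step 3: Mode = 20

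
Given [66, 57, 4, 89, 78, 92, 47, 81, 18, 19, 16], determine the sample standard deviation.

32.5188

Step 1: Compute the mean: 51.5455
Step 2: Sum of squared deviations from the mean: 10574.7273
Step 3: Sample variance = 10574.7273 / 10 = 1057.4727
Step 4: Standard deviation = sqrt(1057.4727) = 32.5188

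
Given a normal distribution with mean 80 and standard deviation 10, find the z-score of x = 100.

2

Step 1: Recall the z-score formula: z = (x - mu) / sigma
Step 2: Substitute values: z = (100 - 80) / 10
Step 3: z = 20 / 10 = 2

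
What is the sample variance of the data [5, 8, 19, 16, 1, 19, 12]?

49.619

Step 1: Compute the mean: (5 + 8 + 19 + 16 + 1 + 19 + 12) / 7 = 11.4286
Step 2: Compute squared deviations from the mean:
  (5 - 11.4286)^2 = 41.3265
  (8 - 11.4286)^2 = 11.7551
  (19 - 11.4286)^2 = 57.3265
  (16 - 11.4286)^2 = 20.898
  (1 - 11.4286)^2 = 108.7551
  (19 - 11.4286)^2 = 57.3265
  (12 - 11.4286)^2 = 0.3265
Step 3: Sum of squared deviations = 297.7143
Step 4: Sample variance = 297.7143 / 6 = 49.619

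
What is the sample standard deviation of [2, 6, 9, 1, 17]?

6.442

Step 1: Compute the mean: 7
Step 2: Sum of squared deviations from the mean: 166
Step 3: Sample variance = 166 / 4 = 41.5
Step 4: Standard deviation = sqrt(41.5) = 6.442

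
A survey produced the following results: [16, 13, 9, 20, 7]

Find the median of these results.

13

Step 1: Sort the data in ascending order: [7, 9, 13, 16, 20]
Step 2: The number of values is n = 5.
Step 3: Since n is odd, the median is the middle value at position 3: 13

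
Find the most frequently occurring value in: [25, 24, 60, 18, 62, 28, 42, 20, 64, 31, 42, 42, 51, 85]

42

Step 1: Count the frequency of each value:
  18: appears 1 time(s)
  20: appears 1 time(s)
  24: appears 1 time(s)
  25: appears 1 time(s)
  28: appears 1 time(s)
  31: appears 1 time(s)
  42: appears 3 time(s)
  51: appears 1 time(s)
  60: appears 1 time(s)
  62: appears 1 time(s)
  64: appears 1 time(s)
  85: appears 1 time(s)
Step 2: The value 42 appears most frequently (3 times).
Step 3: Mode = 42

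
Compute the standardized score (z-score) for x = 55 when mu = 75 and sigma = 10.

-2

Step 1: Recall the z-score formula: z = (x - mu) / sigma
Step 2: Substitute values: z = (55 - 75) / 10
Step 3: z = -20 / 10 = -2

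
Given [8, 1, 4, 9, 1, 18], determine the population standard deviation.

5.8713

Step 1: Compute the mean: 6.8333
Step 2: Sum of squared deviations from the mean: 206.8333
Step 3: Population variance = 206.8333 / 6 = 34.4722
Step 4: Standard deviation = sqrt(34.4722) = 5.8713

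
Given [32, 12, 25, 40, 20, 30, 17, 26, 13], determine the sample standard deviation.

9.2931

Step 1: Compute the mean: 23.8889
Step 2: Sum of squared deviations from the mean: 690.8889
Step 3: Sample variance = 690.8889 / 8 = 86.3611
Step 4: Standard deviation = sqrt(86.3611) = 9.2931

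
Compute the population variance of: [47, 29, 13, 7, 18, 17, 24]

146.4082

Step 1: Compute the mean: (47 + 29 + 13 + 7 + 18 + 17 + 24) / 7 = 22.1429
Step 2: Compute squared deviations from the mean:
  (47 - 22.1429)^2 = 617.8776
  (29 - 22.1429)^2 = 47.0204
  (13 - 22.1429)^2 = 83.5918
  (7 - 22.1429)^2 = 229.3061
  (18 - 22.1429)^2 = 17.1633
  (17 - 22.1429)^2 = 26.449
  (24 - 22.1429)^2 = 3.449
Step 3: Sum of squared deviations = 1024.8571
Step 4: Population variance = 1024.8571 / 7 = 146.4082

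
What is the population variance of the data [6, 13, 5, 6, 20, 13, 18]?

31.6735

Step 1: Compute the mean: (6 + 13 + 5 + 6 + 20 + 13 + 18) / 7 = 11.5714
Step 2: Compute squared deviations from the mean:
  (6 - 11.5714)^2 = 31.0408
  (13 - 11.5714)^2 = 2.0408
  (5 - 11.5714)^2 = 43.1837
  (6 - 11.5714)^2 = 31.0408
  (20 - 11.5714)^2 = 71.0408
  (13 - 11.5714)^2 = 2.0408
  (18 - 11.5714)^2 = 41.3265
Step 3: Sum of squared deviations = 221.7143
Step 4: Population variance = 221.7143 / 7 = 31.6735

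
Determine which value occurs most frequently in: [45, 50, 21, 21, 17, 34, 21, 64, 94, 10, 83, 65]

21

Step 1: Count the frequency of each value:
  10: appears 1 time(s)
  17: appears 1 time(s)
  21: appears 3 time(s)
  34: appears 1 time(s)
  45: appears 1 time(s)
  50: appears 1 time(s)
  64: appears 1 time(s)
  65: appears 1 time(s)
  83: appears 1 time(s)
  94: appears 1 time(s)
Step 2: The value 21 appears most frequently (3 times).
Step 3: Mode = 21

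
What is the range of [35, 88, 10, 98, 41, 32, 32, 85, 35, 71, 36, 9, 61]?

89

Step 1: Identify the maximum value: max = 98
Step 2: Identify the minimum value: min = 9
Step 3: Range = max - min = 98 - 9 = 89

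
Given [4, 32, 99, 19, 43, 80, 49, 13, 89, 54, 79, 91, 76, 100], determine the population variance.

1013.2653

Step 1: Compute the mean: (4 + 32 + 99 + 19 + 43 + 80 + 49 + 13 + 89 + 54 + 79 + 91 + 76 + 100) / 14 = 59.1429
Step 2: Compute squared deviations from the mean:
  (4 - 59.1429)^2 = 3040.7347
  (32 - 59.1429)^2 = 736.7347
  (99 - 59.1429)^2 = 1588.5918
  (19 - 59.1429)^2 = 1611.449
  (43 - 59.1429)^2 = 260.5918
  (80 - 59.1429)^2 = 435.0204
  (49 - 59.1429)^2 = 102.8776
  (13 - 59.1429)^2 = 2129.1633
  (89 - 59.1429)^2 = 891.449
  (54 - 59.1429)^2 = 26.449
  (79 - 59.1429)^2 = 394.3061
  (91 - 59.1429)^2 = 1014.8776
  (76 - 59.1429)^2 = 284.1633
  (100 - 59.1429)^2 = 1669.3061
Step 3: Sum of squared deviations = 14185.7143
Step 4: Population variance = 14185.7143 / 14 = 1013.2653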